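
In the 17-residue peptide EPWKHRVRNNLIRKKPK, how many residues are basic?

K, R, and H are the three residues with basic side chains (ε-amine, guanidinium, and imidazole respectively).
Matching residues: K4, H5, R6, R8, R13, K14, K15, K17.

8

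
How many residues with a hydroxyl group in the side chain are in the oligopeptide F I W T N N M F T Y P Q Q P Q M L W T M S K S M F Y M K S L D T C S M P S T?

S, T, and Y are the three residues with a side-chain hydroxyl.
Matching residues: T4, T9, Y10, T19, S21, S23, Y26, S29, T32, S34, S37, T38.

12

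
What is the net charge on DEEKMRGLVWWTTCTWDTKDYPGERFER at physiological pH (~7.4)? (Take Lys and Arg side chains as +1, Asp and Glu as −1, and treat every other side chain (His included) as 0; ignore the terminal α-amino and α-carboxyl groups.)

Positive (K, R): K4, R6, K19, R25, R28 → +5.
Negative (D, E): D1, E2, E3, D17, D20, E24, E27 → −7.
Net charge = (+5) + (−7) = −2.

-2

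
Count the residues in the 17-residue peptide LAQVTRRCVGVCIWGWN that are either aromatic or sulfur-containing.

4

Aromatic: F, W, Y. Sulfur-containing: C, M.
Aromatic residues here: W14, W16 (2).
Sulfur-containing residues here: C8, C12 (2).
The two groups share no amino acid, so total = 2 + 2 = 4.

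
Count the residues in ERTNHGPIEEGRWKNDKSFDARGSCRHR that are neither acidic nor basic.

14

Acidic: D, E. Basic: K, R, H. All other residues are neither.
Matching residues: T3, N4, G6, P7, I8, G11, W13, N15, S18, F19, A21, G23, S24, C25.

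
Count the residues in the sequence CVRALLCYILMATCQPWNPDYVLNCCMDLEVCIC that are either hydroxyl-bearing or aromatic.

Hydroxyl-bearing: S, T, Y. Aromatic: F, W, Y.
Hydroxyl-bearing residues here: Y8, T13, Y21 (3).
Aromatic residues here: Y8, W17, Y21 (3).
Y is in both groups, so the 2 Y residues must not be double-counted.
Total = 3 + 3 − 2 = 4.

4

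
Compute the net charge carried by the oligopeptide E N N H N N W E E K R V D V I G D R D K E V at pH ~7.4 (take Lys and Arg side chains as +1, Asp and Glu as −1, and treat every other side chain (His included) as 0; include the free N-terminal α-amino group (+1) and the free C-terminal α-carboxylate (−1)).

Positive (K, R): K10, R11, R18, K20 → +4.
Negative (D, E): E1, E8, E9, D13, D17, D19, E21 → −7.
The N-terminus (+1) and C-terminus (−1) cancel.
Net charge = (+4) + (−7) = −3.

-3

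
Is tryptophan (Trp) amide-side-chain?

Only N (asparagine) and Q (glutamine) carry a side-chain carboxamide.
Tryptophan is not in this group.

No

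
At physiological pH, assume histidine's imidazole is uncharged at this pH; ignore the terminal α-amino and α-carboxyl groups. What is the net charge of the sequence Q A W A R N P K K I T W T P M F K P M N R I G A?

+5

At pH ~7.4 the Lys and Arg side chains are protonated (+1), the Asp and Glu side chains are deprotonated (−1), and with His taken as neutral all other side chains carry no charge.
Positive (K, R): R5, K8, K9, K17, R21 → +5.
Negative (D, E): none → −0.
Net charge = (+5) + (−0) = +5.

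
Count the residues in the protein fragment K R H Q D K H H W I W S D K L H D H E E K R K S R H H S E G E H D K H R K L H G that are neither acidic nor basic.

Acidic: D, E. Basic: K, R, H. All other residues are neither.
Matching residues: Q4, W9, I10, W11, S12, L15, S24, S28, G30, L38, G40.

11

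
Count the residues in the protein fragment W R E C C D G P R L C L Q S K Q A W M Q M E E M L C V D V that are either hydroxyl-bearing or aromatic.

3

Hydroxyl-bearing: S, T, Y. Aromatic: F, W, Y.
Hydroxyl-bearing residues here: S14 (1).
Aromatic residues here: W1, W18 (2).
(Y belongs to both groups, but none appear in this sequence.) Total = 1 + 2 = 3.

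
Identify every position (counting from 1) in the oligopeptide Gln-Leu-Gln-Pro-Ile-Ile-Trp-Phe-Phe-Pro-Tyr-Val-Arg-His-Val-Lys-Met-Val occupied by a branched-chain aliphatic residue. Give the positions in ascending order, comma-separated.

2, 5, 6, 12, 15, 18

Valine (V), leucine (L), and isoleucine (I) are the branched-chain amino acids.
Matching residues: Leu2, Ile5, Ile6, Val12, Val15, Val18.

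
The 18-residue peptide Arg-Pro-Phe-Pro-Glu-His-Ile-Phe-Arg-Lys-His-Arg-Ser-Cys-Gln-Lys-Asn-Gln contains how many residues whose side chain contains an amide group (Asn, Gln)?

3

Matching residues: Gln15, Asn17, Gln18.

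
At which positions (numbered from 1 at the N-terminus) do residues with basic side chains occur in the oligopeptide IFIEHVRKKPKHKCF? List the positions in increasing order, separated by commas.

The basic amino acids are Lys (K), Arg (R), and His (H).
Matching residues: H5, R7, K8, K9, K11, H12, K13.

5, 7, 8, 9, 11, 12, 13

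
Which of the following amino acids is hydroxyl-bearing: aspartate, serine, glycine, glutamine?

S, T, and Y are the three residues with a side-chain hydroxyl.
Of the listed options, only serine belongs to this group.

serine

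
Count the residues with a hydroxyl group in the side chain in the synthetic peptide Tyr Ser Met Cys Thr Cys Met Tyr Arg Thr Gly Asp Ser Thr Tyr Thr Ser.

10

The –OH-bearing residues are Ser, Thr (aliphatic alcohols), and Tyr (phenol).
Matching residues: Tyr1, Ser2, Thr5, Tyr8, Thr10, Ser13, Thr14, Tyr15, Thr16, Ser17.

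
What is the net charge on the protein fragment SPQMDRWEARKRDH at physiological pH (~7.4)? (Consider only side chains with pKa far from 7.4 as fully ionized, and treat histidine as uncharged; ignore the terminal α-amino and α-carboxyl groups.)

+1

The side chains ionized at physiological pH are Lys/Arg (+1) and Asp/Glu (−1); with His treated as neutral, nothing else contributes.
Positive (K, R): R6, R10, K11, R12 → +4.
Negative (D, E): D5, E8, D13 → −3.
Net charge = (+4) + (−3) = +1.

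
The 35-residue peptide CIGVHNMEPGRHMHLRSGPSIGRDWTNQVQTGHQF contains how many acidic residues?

2

The acidic residues are Asp (D) and Glu (E), whose side chains end in a carboxylate group.
Matching residues: E8, D24.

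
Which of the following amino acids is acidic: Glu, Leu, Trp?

Glu

Only D (aspartate) and E (glutamate) carry a side-chain carboxylic acid.
Of the listed options, only Glu belongs to this group.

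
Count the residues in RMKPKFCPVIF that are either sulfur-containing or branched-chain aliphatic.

4

Sulfur-containing: C, M. Branched-chain aliphatic: I, L, V.
Sulfur-containing residues here: M2, C7 (2).
Branched-chain aliphatic residues here: V9, I10 (2).
The two groups share no amino acid, so total = 2 + 2 = 4.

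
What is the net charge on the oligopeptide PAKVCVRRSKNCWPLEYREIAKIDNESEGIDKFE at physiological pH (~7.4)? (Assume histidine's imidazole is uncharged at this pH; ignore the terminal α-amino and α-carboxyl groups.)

At pH ~7.4 the Lys and Arg side chains are protonated (+1), the Asp and Glu side chains are deprotonated (−1), and with His taken as neutral all other side chains carry no charge.
Positive (K, R): K3, R7, R8, K10, R18, K22, K32 → +7.
Negative (D, E): E16, E19, D24, E26, E28, D31, E34 → −7.
Net charge = (+7) + (−7) = 0.

0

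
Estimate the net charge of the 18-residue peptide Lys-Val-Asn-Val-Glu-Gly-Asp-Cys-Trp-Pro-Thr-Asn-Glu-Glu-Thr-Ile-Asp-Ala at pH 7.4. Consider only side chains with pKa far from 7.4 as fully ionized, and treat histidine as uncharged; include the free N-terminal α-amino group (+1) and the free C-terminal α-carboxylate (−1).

The side chains ionized at physiological pH are Lys/Arg (+1) and Asp/Glu (−1); with His treated as neutral, nothing else contributes.
Positive (K, R): Lys1 → +1.
Negative (D, E): Glu5, Asp7, Glu13, Glu14, Asp17 → −5.
The N-terminus (+1) and C-terminus (−1) cancel.
Net charge = (+1) + (−5) = −4.

-4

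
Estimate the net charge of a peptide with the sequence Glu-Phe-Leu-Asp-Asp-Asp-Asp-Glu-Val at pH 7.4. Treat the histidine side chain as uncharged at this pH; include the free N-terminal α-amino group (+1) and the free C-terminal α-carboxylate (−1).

The side chains ionized at physiological pH are Lys/Arg (+1) and Asp/Glu (−1); with His treated as neutral, nothing else contributes.
Positive (K, R): none → +0.
Negative (D, E): Glu1, Asp4, Asp5, Asp6, Asp7, Glu8 → −6.
The N-terminus (+1) and C-terminus (−1) cancel.
Net charge = (+0) + (−6) = −6.

-6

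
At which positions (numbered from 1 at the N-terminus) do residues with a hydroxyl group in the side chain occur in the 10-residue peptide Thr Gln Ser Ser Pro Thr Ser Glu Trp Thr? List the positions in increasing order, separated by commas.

S, T, and Y are the three residues with a side-chain hydroxyl.
Matching residues: Thr1, Ser3, Ser4, Thr6, Ser7, Thr10.

1, 3, 4, 6, 7, 10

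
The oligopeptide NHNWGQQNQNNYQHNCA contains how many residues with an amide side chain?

The amide-side-chain residues are Asn (N) and Gln (Q).
Matching residues: N1, N3, Q6, Q7, N8, Q9, N10, N11, Q13, N15.

10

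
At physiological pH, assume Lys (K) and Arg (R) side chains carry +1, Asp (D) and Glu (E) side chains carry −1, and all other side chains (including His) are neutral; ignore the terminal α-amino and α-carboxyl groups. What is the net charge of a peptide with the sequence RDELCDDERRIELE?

-4

Positive (K, R): R1, R9, R10 → +3.
Negative (D, E): D2, E3, D6, D7, E8, E12, E14 → −7.
Net charge = (+3) + (−7) = −4.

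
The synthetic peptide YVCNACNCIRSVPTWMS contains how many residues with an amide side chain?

The amide-side-chain residues are Asn (N) and Gln (Q).
Matching residues: N4, N7.

2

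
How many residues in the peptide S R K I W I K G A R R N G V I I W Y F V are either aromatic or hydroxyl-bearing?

Aromatic: F, W, Y. Hydroxyl-bearing: S, T, Y.
Aromatic residues here: W5, W17, Y18, F19 (4).
Hydroxyl-bearing residues here: S1, Y18 (2).
Y is in both groups, so the 1 Y residue must not be double-counted.
Total = 4 + 2 − 1 = 5.

5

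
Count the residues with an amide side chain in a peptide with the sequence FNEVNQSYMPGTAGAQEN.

Asparagine (N) and glutamine (Q) have uncharged amide side chains.
Matching residues: N2, N5, Q6, Q16, N18.

5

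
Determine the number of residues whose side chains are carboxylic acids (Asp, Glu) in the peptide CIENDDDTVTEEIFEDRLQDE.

10

Matching residues: E3, D5, D6, D7, E11, E12, E15, D16, D20, E21.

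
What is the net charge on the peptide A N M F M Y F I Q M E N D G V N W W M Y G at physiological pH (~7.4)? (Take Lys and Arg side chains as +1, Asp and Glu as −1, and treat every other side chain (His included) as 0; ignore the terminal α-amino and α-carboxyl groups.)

-2

Positive (K, R): none → +0.
Negative (D, E): E11, D13 → −2.
Net charge = (+0) + (−2) = −2.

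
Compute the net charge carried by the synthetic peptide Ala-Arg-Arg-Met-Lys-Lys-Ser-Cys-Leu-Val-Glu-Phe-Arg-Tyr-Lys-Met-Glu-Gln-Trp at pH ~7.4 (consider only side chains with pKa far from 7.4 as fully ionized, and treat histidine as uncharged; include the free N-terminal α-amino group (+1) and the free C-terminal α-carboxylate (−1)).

+4

At pH ~7.4 the Lys and Arg side chains are protonated (+1), the Asp and Glu side chains are deprotonated (−1), and with His taken as neutral all other side chains carry no charge.
Positive (K, R): Arg2, Arg3, Lys5, Lys6, Arg13, Lys15 → +6.
Negative (D, E): Glu11, Glu17 → −2.
The N-terminus (+1) and C-terminus (−1) cancel.
Net charge = (+6) + (−2) = +4.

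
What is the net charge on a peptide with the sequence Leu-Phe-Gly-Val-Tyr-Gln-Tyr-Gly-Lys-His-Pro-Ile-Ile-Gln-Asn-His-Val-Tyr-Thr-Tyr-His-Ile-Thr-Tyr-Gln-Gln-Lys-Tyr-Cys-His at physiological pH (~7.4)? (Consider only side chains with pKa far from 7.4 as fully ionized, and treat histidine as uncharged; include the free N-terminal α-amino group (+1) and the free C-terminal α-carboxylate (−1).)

+2

At pH ~7.4 the Lys and Arg side chains are protonated (+1), the Asp and Glu side chains are deprotonated (−1), and with His taken as neutral all other side chains carry no charge.
Positive (K, R): Lys9, Lys27 → +2.
Negative (D, E): none → −0.
The N-terminus (+1) and C-terminus (−1) cancel.
Net charge = (+2) + (−0) = +2.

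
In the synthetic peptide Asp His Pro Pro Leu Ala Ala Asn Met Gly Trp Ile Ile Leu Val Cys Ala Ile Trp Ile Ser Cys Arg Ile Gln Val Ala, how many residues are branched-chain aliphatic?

9

Valine (V), leucine (L), and isoleucine (I) are the branched-chain amino acids.
Matching residues: Leu5, Ile12, Ile13, Leu14, Val15, Ile18, Ile20, Ile24, Val26.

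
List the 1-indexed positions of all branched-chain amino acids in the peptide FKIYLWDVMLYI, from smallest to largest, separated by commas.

The BCAAs are Val, Leu, and Ile — aliphatic side chains with a branch point.
Matching residues: I3, L5, V8, L10, I12.

3, 5, 8, 10, 12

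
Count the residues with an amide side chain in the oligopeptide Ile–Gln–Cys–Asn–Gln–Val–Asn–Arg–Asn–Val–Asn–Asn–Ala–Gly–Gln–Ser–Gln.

The amide-side-chain residues are Asn (N) and Gln (Q).
Matching residues: Gln2, Asn4, Gln5, Asn7, Asn9, Asn11, Asn12, Gln15, Gln17.

9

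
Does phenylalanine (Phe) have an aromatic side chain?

The aromatic amino acids are Phe (F, benzyl), Trp (W, indole), and Tyr (Y, phenol).
Phenylalanine is in this group.

Yes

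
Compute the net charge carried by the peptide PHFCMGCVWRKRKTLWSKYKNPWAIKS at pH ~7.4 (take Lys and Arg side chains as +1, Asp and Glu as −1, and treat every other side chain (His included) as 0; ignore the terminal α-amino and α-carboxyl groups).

+7

Positive (K, R): R10, K11, R12, K13, K18, K20, K26 → +7.
Negative (D, E): none → −0.
Net charge = (+7) + (−0) = +7.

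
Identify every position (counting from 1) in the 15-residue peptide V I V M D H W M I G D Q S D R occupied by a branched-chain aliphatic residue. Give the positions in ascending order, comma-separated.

1, 2, 3, 9

V, L, and I make up the branched-chain aliphatic group.
Matching residues: V1, I2, V3, I9.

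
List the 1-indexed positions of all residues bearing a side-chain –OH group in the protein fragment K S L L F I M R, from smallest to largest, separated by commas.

2

Serine (S), threonine (T), and tyrosine (Y) each carry a hydroxyl group on the side chain.
Matching residues: S2.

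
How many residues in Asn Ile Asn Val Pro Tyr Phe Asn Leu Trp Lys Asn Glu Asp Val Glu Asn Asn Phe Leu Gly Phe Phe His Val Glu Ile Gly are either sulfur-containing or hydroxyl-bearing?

1

Sulfur-containing: C, M. Hydroxyl-bearing: S, T, Y.
Sulfur-containing residues here: none (0).
Hydroxyl-bearing residues here: Tyr6 (1).
The two groups share no amino acid, so total = 0 + 1 = 1.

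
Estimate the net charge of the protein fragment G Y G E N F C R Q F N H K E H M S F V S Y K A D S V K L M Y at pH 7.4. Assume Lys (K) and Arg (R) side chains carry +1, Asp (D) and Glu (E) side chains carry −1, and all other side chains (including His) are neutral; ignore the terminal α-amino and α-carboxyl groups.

Positive (K, R): R8, K13, K22, K27 → +4.
Negative (D, E): E4, E14, D24 → −3.
Net charge = (+4) + (−3) = +1.

+1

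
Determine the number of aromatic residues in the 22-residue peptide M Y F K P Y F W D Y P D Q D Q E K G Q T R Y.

7

Phenylalanine (F), tryptophan (W), and tyrosine (Y) have aromatic ring side chains.
Matching residues: Y2, F3, Y6, F7, W8, Y10, Y22.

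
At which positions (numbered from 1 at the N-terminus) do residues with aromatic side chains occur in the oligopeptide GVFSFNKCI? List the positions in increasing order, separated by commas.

The aromatic amino acids are Phe (F, benzyl), Trp (W, indole), and Tyr (Y, phenol).
Matching residues: F3, F5.

3, 5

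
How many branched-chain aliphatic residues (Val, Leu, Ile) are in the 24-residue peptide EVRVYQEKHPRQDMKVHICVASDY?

Matching residues: V2, V4, V16, I18, V20.

5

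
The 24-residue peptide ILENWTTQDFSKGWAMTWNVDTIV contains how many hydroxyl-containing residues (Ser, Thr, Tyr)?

Matching residues: T6, T7, S11, T17, T22.

5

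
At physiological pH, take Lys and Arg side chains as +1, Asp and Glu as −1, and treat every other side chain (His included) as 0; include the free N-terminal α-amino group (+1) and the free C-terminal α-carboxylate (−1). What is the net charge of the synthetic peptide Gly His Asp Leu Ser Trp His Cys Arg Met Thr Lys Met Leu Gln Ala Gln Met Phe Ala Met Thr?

Positive (K, R): Arg9, Lys12 → +2.
Negative (D, E): Asp3 → −1.
The N-terminus (+1) and C-terminus (−1) cancel.
Net charge = (+2) + (−1) = +1.

+1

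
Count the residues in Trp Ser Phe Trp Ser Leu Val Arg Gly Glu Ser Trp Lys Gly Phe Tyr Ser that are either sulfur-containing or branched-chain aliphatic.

Sulfur-containing: C, M. Branched-chain aliphatic: I, L, V.
Sulfur-containing residues here: none (0).
Branched-chain aliphatic residues here: Leu6, Val7 (2).
The two groups share no amino acid, so total = 0 + 2 = 2.

2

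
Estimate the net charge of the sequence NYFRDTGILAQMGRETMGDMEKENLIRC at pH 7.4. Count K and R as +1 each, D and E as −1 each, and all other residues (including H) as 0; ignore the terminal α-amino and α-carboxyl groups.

-1

Positive (K, R): R4, R14, K22, R27 → +4.
Negative (D, E): D5, E15, D19, E21, E23 → −5.
Net charge = (+4) + (−5) = −1.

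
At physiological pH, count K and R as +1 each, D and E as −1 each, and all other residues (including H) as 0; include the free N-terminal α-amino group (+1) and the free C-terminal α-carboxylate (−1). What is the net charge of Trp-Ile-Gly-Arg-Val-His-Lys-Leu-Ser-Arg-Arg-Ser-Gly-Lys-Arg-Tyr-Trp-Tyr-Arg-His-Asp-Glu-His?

Positive (K, R): Arg4, Lys7, Arg10, Arg11, Lys14, Arg15, Arg19 → +7.
Negative (D, E): Asp21, Glu22 → −2.
The N-terminus (+1) and C-terminus (−1) cancel.
Net charge = (+7) + (−2) = +5.

+5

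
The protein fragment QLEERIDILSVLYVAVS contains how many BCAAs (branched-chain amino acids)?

The BCAAs are Val, Leu, and Ile — aliphatic side chains with a branch point.
Matching residues: L2, I6, I8, L9, V11, L12, V14, V16.

8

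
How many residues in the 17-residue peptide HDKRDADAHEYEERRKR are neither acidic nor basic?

3

Acidic: D, E. Basic: K, R, H. All other residues are neither.
Matching residues: A6, A8, Y11.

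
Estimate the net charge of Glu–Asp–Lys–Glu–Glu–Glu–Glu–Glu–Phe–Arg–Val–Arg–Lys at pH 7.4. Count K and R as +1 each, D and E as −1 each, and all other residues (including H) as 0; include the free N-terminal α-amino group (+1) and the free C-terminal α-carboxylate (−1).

-3

Positive (K, R): Lys3, Arg10, Arg12, Lys13 → +4.
Negative (D, E): Glu1, Asp2, Glu4, Glu5, Glu6, Glu7, Glu8 → −7.
The N-terminus (+1) and C-terminus (−1) cancel.
Net charge = (+4) + (−7) = −3.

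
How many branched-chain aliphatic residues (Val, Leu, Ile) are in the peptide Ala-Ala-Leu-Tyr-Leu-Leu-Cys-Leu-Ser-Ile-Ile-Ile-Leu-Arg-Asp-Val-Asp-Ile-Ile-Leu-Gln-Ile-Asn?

13

Matching residues: Leu3, Leu5, Leu6, Leu8, Ile10, Ile11, Ile12, Leu13, Val16, Ile18, Ile19, Leu20, Ile22.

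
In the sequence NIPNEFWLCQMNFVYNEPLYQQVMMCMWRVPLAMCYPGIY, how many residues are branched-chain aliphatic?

The BCAAs are Val, Leu, and Ile — aliphatic side chains with a branch point.
Matching residues: I2, L8, V14, L19, V23, V30, L32, I39.

8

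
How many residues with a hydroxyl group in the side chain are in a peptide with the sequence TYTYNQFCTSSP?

7

Serine (S), threonine (T), and tyrosine (Y) each carry a hydroxyl group on the side chain.
Matching residues: T1, Y2, T3, Y4, T9, S10, S11.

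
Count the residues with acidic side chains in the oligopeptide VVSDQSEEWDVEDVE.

Only D (aspartate) and E (glutamate) carry a side-chain carboxylic acid.
Matching residues: D4, E7, E8, D10, E12, D13, E15.

7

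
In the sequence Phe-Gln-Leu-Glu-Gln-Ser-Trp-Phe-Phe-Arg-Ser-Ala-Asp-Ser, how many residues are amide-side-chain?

Only N (asparagine) and Q (glutamine) carry a side-chain carboxamide.
Matching residues: Gln2, Gln5.

2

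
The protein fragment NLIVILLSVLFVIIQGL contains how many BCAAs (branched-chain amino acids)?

Valine (V), leucine (L), and isoleucine (I) are the branched-chain amino acids.
Matching residues: L2, I3, V4, I5, L6, L7, V9, L10, V12, I13, I14, L17.

12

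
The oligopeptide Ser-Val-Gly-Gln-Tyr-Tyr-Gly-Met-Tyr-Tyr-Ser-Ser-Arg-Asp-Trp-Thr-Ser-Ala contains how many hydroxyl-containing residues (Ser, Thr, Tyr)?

Matching residues: Ser1, Tyr5, Tyr6, Tyr9, Tyr10, Ser11, Ser12, Thr16, Ser17.

9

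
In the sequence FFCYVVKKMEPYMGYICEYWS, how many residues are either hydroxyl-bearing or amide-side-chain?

Hydroxyl-bearing: S, T, Y. Amide-side-chain: N, Q.
Hydroxyl-bearing residues here: Y4, Y12, Y15, Y19, S21 (5).
Amide-side-chain residues here: none (0).
The two groups share no amino acid, so total = 5 + 0 = 5.

5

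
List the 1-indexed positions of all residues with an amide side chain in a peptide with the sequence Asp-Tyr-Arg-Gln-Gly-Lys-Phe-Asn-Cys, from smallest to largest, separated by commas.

The amide-side-chain residues are Asn (N) and Gln (Q).
Matching residues: Gln4, Asn8.

4, 8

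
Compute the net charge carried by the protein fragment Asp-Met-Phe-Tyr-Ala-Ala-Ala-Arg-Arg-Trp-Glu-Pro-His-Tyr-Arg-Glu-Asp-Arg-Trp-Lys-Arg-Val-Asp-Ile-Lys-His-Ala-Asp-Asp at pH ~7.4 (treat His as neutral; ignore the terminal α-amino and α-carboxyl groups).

0

At pH ~7.4 the Lys and Arg side chains are protonated (+1), the Asp and Glu side chains are deprotonated (−1), and with His taken as neutral all other side chains carry no charge.
Positive (K, R): Arg8, Arg9, Arg15, Arg18, Lys20, Arg21, Lys25 → +7.
Negative (D, E): Asp1, Glu11, Glu16, Asp17, Asp23, Asp28, Asp29 → −7.
Net charge = (+7) + (−7) = 0.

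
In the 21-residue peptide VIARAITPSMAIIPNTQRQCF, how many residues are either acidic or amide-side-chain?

Acidic: D, E. Amide-side-chain: N, Q.
Acidic residues here: none (0).
Amide-side-chain residues here: N15, Q17, Q19 (3).
The two groups share no amino acid, so total = 0 + 3 = 3.

3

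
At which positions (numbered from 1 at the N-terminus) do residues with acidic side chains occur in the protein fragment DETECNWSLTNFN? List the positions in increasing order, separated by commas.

Aspartate (D) and glutamate (E) have carboxylic-acid side chains and are the acidic amino acids.
Matching residues: D1, E2, E4.

1, 2, 4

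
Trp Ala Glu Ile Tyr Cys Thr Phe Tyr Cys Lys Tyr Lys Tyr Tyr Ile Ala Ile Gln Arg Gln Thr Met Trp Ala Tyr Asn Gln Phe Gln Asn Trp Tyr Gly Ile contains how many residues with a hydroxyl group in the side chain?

Serine (S), threonine (T), and tyrosine (Y) each carry a hydroxyl group on the side chain.
Matching residues: Tyr5, Thr7, Tyr9, Tyr12, Tyr14, Tyr15, Thr22, Tyr26, Tyr33.

9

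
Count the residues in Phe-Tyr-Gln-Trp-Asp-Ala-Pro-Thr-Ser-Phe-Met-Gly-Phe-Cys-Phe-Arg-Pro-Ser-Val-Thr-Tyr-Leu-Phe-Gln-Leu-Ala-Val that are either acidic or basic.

2

Acidic: D, E. Basic: H, K, R.
Acidic residues here: Asp5 (1).
Basic residues here: Arg16 (1).
The two groups share no amino acid, so total = 1 + 1 = 2.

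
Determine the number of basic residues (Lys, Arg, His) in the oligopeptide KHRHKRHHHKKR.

Matching residues: K1, H2, R3, H4, K5, R6, H7, H8, H9, K10, K11, R12.

12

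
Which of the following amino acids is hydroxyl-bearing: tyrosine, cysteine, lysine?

S, T, and Y are the three residues with a side-chain hydroxyl.
Of the listed options, only tyrosine belongs to this group.

tyrosine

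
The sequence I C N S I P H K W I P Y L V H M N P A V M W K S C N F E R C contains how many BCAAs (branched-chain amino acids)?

6

The BCAAs are Val, Leu, and Ile — aliphatic side chains with a branch point.
Matching residues: I1, I5, I10, L13, V14, V20.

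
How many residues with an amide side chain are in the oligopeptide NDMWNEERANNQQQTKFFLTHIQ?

8

The amide-side-chain residues are Asn (N) and Gln (Q).
Matching residues: N1, N5, N10, N11, Q12, Q13, Q14, Q23.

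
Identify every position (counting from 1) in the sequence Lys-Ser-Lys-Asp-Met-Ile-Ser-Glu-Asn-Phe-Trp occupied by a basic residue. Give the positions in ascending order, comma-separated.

Lysine (K), arginine (R), and histidine (H) have basic, nitrogen-containing side chains.
Matching residues: Lys1, Lys3.

1, 3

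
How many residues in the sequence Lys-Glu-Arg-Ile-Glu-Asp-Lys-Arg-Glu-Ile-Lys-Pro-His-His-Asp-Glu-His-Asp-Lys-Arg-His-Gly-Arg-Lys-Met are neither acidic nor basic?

5

Acidic: D, E. Basic: K, R, H. All other residues are neither.
Matching residues: Ile4, Ile10, Pro12, Gly22, Met25.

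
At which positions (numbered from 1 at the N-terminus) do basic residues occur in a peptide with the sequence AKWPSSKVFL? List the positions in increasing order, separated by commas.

K, R, and H are the three residues with basic side chains (ε-amine, guanidinium, and imidazole respectively).
Matching residues: K2, K7.

2, 7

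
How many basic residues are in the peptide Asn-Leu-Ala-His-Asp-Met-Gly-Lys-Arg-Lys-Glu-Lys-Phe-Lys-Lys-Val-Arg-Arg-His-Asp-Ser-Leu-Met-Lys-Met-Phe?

K, R, and H are the three residues with basic side chains (ε-amine, guanidinium, and imidazole respectively).
Matching residues: His4, Lys8, Arg9, Lys10, Lys12, Lys14, Lys15, Arg17, Arg18, His19, Lys24.

11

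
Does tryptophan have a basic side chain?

Lysine (K), arginine (R), and histidine (H) have basic, nitrogen-containing side chains.
Tryptophan is not in this group.

No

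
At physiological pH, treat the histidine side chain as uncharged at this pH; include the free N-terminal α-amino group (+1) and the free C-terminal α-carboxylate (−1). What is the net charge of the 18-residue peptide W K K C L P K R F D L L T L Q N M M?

At pH ~7.4 the Lys and Arg side chains are protonated (+1), the Asp and Glu side chains are deprotonated (−1), and with His taken as neutral all other side chains carry no charge.
Positive (K, R): K2, K3, K7, R8 → +4.
Negative (D, E): D10 → −1.
The N-terminus (+1) and C-terminus (−1) cancel.
Net charge = (+4) + (−1) = +3.

+3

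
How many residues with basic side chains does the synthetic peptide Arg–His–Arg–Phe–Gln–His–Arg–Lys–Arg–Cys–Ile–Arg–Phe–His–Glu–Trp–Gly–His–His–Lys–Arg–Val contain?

13

Lysine (K), arginine (R), and histidine (H) have basic, nitrogen-containing side chains.
Matching residues: Arg1, His2, Arg3, His6, Arg7, Lys8, Arg9, Arg12, His14, His18, His19, Lys20, Arg21.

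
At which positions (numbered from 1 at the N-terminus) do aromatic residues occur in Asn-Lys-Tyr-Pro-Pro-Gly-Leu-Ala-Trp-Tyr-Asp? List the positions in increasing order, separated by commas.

F, W, and Y each carry an aromatic ring on the side chain.
Matching residues: Tyr3, Trp9, Tyr10.

3, 9, 10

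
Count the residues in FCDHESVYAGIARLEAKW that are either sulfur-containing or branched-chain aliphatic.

4

Sulfur-containing: C, M. Branched-chain aliphatic: I, L, V.
Sulfur-containing residues here: C2 (1).
Branched-chain aliphatic residues here: V7, I11, L14 (3).
The two groups share no amino acid, so total = 1 + 3 = 4.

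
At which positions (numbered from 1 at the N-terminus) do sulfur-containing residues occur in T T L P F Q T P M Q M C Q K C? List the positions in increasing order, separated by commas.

The sulfur-bearing residues are cysteine (–SH) and methionine (–S–CH₃).
Matching residues: M9, M11, C12, C15.

9, 11, 12, 15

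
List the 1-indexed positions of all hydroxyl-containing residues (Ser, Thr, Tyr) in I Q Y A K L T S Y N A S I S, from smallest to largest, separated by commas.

Matching residues: Y3, T7, S8, Y9, S12, S14.

3, 7, 8, 9, 12, 14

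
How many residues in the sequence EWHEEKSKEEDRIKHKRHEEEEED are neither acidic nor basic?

Acidic: D, E. Basic: K, R, H. All other residues are neither.
Matching residues: W2, S7, I13.

3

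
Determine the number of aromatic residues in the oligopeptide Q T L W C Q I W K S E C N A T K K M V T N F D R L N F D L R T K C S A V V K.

Phenylalanine (F), tryptophan (W), and tyrosine (Y) have aromatic ring side chains.
Matching residues: W4, W8, F22, F27.

4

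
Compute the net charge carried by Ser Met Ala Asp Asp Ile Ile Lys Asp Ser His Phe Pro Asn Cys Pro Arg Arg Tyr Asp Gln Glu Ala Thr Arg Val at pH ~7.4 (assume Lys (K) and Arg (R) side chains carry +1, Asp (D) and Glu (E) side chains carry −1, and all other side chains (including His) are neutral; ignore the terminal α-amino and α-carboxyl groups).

-1

Positive (K, R): Lys8, Arg17, Arg18, Arg25 → +4.
Negative (D, E): Asp4, Asp5, Asp9, Asp20, Glu22 → −5.
Net charge = (+4) + (−5) = −1.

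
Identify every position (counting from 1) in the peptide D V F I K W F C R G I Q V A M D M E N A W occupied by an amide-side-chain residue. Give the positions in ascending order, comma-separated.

12, 19

Only N (asparagine) and Q (glutamine) carry a side-chain carboxamide.
Matching residues: Q12, N19.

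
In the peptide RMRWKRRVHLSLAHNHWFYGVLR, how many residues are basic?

The basic amino acids are Lys (K), Arg (R), and His (H).
Matching residues: R1, R3, K5, R6, R7, H9, H14, H16, R23.

9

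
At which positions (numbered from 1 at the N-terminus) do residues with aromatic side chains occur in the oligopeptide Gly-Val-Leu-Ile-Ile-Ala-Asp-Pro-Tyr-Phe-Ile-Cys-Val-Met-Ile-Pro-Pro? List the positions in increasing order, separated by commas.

9, 10

The aromatic amino acids are Phe (F, benzyl), Trp (W, indole), and Tyr (Y, phenol).
Matching residues: Tyr9, Phe10.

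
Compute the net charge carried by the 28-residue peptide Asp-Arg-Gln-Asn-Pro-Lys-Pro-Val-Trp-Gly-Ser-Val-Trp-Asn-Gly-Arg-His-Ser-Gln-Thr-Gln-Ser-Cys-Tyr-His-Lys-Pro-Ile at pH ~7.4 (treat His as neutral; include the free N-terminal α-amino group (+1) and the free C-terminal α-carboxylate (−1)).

At pH ~7.4 the Lys and Arg side chains are protonated (+1), the Asp and Glu side chains are deprotonated (−1), and with His taken as neutral all other side chains carry no charge.
Positive (K, R): Arg2, Lys6, Arg16, Lys26 → +4.
Negative (D, E): Asp1 → −1.
The N-terminus (+1) and C-terminus (−1) cancel.
Net charge = (+4) + (−1) = +3.

+3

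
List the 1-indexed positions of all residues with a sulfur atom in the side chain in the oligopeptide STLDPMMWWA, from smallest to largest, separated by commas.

Only Cys (C) and Met (M) have a sulfur atom in the side chain.
Matching residues: M6, M7.

6, 7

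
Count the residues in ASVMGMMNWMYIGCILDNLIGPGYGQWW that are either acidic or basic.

1

Acidic: D, E. Basic: H, K, R.
Acidic residues here: D17 (1).
Basic residues here: none (0).
The two groups share no amino acid, so total = 1 + 0 = 1.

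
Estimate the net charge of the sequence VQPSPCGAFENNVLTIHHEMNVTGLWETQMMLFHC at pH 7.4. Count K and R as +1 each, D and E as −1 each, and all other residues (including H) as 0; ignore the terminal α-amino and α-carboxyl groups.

Positive (K, R): none → +0.
Negative (D, E): E10, E19, E27 → −3.
Net charge = (+0) + (−3) = −3.

-3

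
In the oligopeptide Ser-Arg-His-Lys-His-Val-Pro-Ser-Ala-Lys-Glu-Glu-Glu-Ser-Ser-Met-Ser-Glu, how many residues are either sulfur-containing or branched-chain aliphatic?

2

Sulfur-containing: C, M. Branched-chain aliphatic: I, L, V.
Sulfur-containing residues here: Met16 (1).
Branched-chain aliphatic residues here: Val6 (1).
The two groups share no amino acid, so total = 1 + 1 = 2.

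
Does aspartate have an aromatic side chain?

No

Phenylalanine (F), tryptophan (W), and tyrosine (Y) have aromatic ring side chains.
Aspartate is not in this group.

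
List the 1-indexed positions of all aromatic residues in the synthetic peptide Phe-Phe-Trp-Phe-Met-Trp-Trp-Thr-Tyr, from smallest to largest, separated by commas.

1, 2, 3, 4, 6, 7, 9

Phenylalanine (F), tryptophan (W), and tyrosine (Y) have aromatic ring side chains.
Matching residues: Phe1, Phe2, Trp3, Phe4, Trp6, Trp7, Tyr9.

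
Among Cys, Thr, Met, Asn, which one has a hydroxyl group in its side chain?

Thr

S, T, and Y are the three residues with a side-chain hydroxyl.
Of the listed options, only Thr belongs to this group.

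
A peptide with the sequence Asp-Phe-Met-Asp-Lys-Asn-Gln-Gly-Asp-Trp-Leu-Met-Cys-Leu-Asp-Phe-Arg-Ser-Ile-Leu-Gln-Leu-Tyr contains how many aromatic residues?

4

The aromatic amino acids are Phe (F, benzyl), Trp (W, indole), and Tyr (Y, phenol).
Matching residues: Phe2, Trp10, Phe16, Tyr23.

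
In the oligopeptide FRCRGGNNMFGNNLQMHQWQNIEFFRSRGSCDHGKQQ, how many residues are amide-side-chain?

10

Only N (asparagine) and Q (glutamine) carry a side-chain carboxamide.
Matching residues: N7, N8, N12, N13, Q15, Q18, Q20, N21, Q36, Q37.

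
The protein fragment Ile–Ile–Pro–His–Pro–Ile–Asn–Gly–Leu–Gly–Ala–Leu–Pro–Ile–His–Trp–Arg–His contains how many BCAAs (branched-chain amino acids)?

V, L, and I make up the branched-chain aliphatic group.
Matching residues: Ile1, Ile2, Ile6, Leu9, Leu12, Ile14.

6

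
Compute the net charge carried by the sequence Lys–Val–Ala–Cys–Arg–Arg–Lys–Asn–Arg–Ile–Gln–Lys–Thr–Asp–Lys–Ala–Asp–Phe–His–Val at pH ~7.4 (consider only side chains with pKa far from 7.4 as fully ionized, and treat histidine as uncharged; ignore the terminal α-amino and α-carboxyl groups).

+5

Near pH 7.4, K and R contribute +1 each, D and E contribute −1 each, and every other side chain (His included, as stated) is uncharged.
Positive (K, R): Lys1, Arg5, Arg6, Lys7, Arg9, Lys12, Lys15 → +7.
Negative (D, E): Asp14, Asp17 → −2.
Net charge = (+7) + (−2) = +5.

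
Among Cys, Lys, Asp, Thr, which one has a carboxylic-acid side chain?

Aspartate (D) and glutamate (E) have carboxylic-acid side chains and are the acidic amino acids.
Of the listed options, only Asp belongs to this group.

Asp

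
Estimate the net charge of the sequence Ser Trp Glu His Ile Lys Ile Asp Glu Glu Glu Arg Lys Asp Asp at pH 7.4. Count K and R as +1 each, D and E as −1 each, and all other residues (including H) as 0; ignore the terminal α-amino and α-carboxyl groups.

Positive (K, R): Lys6, Arg12, Lys13 → +3.
Negative (D, E): Glu3, Asp8, Glu9, Glu10, Glu11, Asp14, Asp15 → −7.
Net charge = (+3) + (−7) = −4.

-4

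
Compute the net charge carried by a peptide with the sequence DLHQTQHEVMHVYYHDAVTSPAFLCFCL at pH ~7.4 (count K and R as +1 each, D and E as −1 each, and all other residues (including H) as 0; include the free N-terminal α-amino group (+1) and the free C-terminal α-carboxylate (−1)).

Positive (K, R): none → +0.
Negative (D, E): D1, E8, D16 → −3.
The N-terminus (+1) and C-terminus (−1) cancel.
Net charge = (+0) + (−3) = −3.

-3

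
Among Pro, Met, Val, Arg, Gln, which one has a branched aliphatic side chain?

V, L, and I make up the branched-chain aliphatic group.
Of the listed options, only Val belongs to this group.

Val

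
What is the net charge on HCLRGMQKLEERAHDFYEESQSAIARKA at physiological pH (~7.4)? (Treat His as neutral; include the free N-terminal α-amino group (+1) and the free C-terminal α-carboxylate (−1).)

0

The side chains ionized at physiological pH are Lys/Arg (+1) and Asp/Glu (−1); with His treated as neutral, nothing else contributes.
Positive (K, R): R4, K8, R12, R26, K27 → +5.
Negative (D, E): E10, E11, D15, E18, E19 → −5.
The N-terminus (+1) and C-terminus (−1) cancel.
Net charge = (+5) + (−5) = 0.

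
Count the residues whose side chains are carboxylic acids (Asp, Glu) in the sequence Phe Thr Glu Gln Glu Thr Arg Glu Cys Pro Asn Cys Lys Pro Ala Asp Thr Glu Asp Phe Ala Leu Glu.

Matching residues: Glu3, Glu5, Glu8, Asp16, Glu18, Asp19, Glu23.

7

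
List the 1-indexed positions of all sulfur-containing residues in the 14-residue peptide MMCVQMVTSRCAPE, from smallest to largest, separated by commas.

Only Cys (C) and Met (M) have a sulfur atom in the side chain.
Matching residues: M1, M2, C3, M6, C11.

1, 2, 3, 6, 11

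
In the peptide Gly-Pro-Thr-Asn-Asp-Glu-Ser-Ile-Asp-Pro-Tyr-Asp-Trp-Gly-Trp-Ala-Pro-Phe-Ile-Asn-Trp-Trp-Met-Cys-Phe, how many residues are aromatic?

7

F, W, and Y each carry an aromatic ring on the side chain.
Matching residues: Tyr11, Trp13, Trp15, Phe18, Trp21, Trp22, Phe25.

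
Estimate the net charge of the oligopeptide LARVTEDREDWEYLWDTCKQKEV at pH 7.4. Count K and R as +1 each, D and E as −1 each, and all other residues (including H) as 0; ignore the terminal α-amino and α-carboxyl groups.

-3

Positive (K, R): R3, R8, K19, K21 → +4.
Negative (D, E): E6, D7, E9, D10, E12, D16, E22 → −7.
Net charge = (+4) + (−7) = −3.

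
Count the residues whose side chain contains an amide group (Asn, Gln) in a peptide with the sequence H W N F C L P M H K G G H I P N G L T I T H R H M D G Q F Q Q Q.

6

Matching residues: N3, N16, Q28, Q30, Q31, Q32.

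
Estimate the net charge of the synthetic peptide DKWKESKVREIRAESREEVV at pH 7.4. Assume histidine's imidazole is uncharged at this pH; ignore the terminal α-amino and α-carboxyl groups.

0

The side chains ionized at physiological pH are Lys/Arg (+1) and Asp/Glu (−1); with His treated as neutral, nothing else contributes.
Positive (K, R): K2, K4, K7, R9, R12, R16 → +6.
Negative (D, E): D1, E5, E10, E14, E17, E18 → −6.
Net charge = (+6) + (−6) = 0.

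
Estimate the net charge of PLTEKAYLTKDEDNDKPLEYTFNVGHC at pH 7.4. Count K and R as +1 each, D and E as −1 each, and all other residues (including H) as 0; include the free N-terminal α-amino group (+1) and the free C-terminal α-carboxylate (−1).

Positive (K, R): K5, K10, K16 → +3.
Negative (D, E): E4, D11, E12, D13, D15, E19 → −6.
The N-terminus (+1) and C-terminus (−1) cancel.
Net charge = (+3) + (−6) = −3.

-3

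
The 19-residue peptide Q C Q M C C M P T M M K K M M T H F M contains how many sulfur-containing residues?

The sulfur-bearing residues are cysteine (–SH) and methionine (–S–CH₃).
Matching residues: C2, M4, C5, C6, M7, M10, M11, M14, M15, M19.

10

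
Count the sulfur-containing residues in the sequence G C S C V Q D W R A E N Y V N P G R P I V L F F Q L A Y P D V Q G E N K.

The sulfur-bearing residues are cysteine (–SH) and methionine (–S–CH₃).
Matching residues: C2, C4.

2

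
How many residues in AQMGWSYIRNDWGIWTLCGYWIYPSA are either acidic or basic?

2

Acidic: D, E. Basic: H, K, R.
Acidic residues here: D11 (1).
Basic residues here: R9 (1).
The two groups share no amino acid, so total = 1 + 1 = 2.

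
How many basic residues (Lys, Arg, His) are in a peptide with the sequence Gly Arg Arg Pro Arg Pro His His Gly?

5

Matching residues: Arg2, Arg3, Arg5, His7, His8.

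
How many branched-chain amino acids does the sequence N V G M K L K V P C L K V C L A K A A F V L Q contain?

The BCAAs are Val, Leu, and Ile — aliphatic side chains with a branch point.
Matching residues: V2, L6, V8, L11, V13, L15, V21, L22.

8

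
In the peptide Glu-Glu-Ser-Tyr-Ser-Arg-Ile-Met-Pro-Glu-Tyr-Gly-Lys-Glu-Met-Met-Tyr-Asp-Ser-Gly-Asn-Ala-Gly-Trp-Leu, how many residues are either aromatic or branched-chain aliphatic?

Aromatic: F, W, Y. Branched-chain aliphatic: I, L, V.
Aromatic residues here: Tyr4, Tyr11, Tyr17, Trp24 (4).
Branched-chain aliphatic residues here: Ile7, Leu25 (2).
The two groups share no amino acid, so total = 4 + 2 = 6.

6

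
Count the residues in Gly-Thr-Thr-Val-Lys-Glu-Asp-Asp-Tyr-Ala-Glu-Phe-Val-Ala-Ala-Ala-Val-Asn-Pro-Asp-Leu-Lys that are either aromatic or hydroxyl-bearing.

Aromatic: F, W, Y. Hydroxyl-bearing: S, T, Y.
Aromatic residues here: Tyr9, Phe12 (2).
Hydroxyl-bearing residues here: Thr2, Thr3, Tyr9 (3).
Y is in both groups, so the 1 Y residue must not be double-counted.
Total = 2 + 3 − 1 = 4.

4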